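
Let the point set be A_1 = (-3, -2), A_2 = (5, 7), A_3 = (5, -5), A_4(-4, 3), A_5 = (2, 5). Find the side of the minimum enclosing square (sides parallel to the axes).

12

The bounding box has width 9 and height 12.
An axis-aligned square enclosing the set must have side ≥ max(width, height).
So the minimum side is max(9, 12) = 12.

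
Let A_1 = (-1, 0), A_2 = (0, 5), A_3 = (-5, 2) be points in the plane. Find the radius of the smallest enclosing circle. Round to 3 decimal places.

Side lengths²: A_1A_2² = 26, A_1A_3² = 20, A_2A_3² = 34.
Since A_2A_3² = 34 < 26 + 20 = 46, the triangle is acute, so the smallest enclosing circle is the circumcircle.
Circumcentre = (-23/11, 31/11), r² = 1105/121.
r = √(1105/121) ≈ 3.022.

3.022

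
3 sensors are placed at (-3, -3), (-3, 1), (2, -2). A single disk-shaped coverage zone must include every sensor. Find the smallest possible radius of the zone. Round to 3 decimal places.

2.973

Call the three points A, B, C in the order given.
Side lengths²: AB² = 16, AC² = 26, BC² = 34.
Since BC² = 34 < 26 + 16 = 42, the triangle is acute, so the smallest enclosing circle is the circumcircle.
Circumcentre = (-0.8, -1), r² = 8.84.
r = √(8.84) ≈ 2.973.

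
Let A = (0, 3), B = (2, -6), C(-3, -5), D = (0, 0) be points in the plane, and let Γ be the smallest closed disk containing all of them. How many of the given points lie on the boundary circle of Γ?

3

The minimum enclosing circle of a finite set is fixed by two of the points (as a diameter) or three (as a circumcircle).
The minimum enclosing circle is determined by three boundary points: A, B, C.
Their circumcentre is (23/86, -143/86) with r² = 80665/3698.
The farthest remaining point D is at distance² 10489/3698 ≤ 80665/3698.
The points at distance exactly r from the centre are A, B, C — 3 points.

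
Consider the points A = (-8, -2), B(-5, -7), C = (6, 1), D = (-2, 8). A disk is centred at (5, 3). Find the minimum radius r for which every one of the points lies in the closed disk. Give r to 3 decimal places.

The required radius is the distance from (5, 3) to the farthest point.
Squared distances: 194, 200, 5, 74.
Maximum is 200, attained at B.
r = √200 ≈ 14.142.

14.142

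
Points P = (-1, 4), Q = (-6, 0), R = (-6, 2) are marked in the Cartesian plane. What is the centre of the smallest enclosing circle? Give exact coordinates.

(-3.5, 2)

Side lengths²: PQ² = 41, PR² = 29, QR² = 4.
Since PQ² = 41 ≥ 29 + 4 = 33, the angle opposite PQ is not acute, so the smallest enclosing circle has PQ as diameter.
Centre = midpoint of PQ = (-3.5, 2), r² = 41/4 = 10.25.
Centre = (-3.5, 2).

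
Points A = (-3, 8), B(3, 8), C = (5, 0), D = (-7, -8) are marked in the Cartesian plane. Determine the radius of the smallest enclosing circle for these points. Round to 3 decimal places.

9.434

A smallest enclosing disk is always determined by at most three of the input points on its boundary.
The farthest pair is B–D with squared distance 356. The circle on this segment as diameter has centre (-2, 0) and r² = 356/4 = 89.
Check A: distance² to centre = 65 ≤ 89, so it lies inside.
All remaining points lie in this disk, and no smaller disk contains both endpoints, so this is the minimum enclosing circle.
r = √89 ≈ 9.434.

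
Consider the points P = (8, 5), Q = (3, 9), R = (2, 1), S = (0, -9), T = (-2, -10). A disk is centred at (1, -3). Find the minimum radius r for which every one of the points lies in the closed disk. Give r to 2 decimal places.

12.17

The required radius is the distance from (1, -3) to the farthest point.
Squared distances: 113, 148, 17, 37, 58.
Maximum is 148, attained at Q.
r = √148 ≈ 12.17.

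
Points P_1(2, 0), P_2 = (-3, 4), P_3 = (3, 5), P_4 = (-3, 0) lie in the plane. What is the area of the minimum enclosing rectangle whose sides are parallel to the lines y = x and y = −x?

In coordinates u = x + y, v = x − y the rectangle is axis-aligned; the map (x,y)→(u,v) scales areas by 2.
u-values: 2, 1, 8, -3; range = 8 − (-3) = 11.
v-values: 2, -7, -2, -3; range = 2 − (-7) = 9.
Area = (11 × 9) / 2 = 49.5.

49.5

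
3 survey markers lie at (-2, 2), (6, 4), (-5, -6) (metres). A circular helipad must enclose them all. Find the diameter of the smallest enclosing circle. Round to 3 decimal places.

Call the three points A, B, C in the order given.
Side lengths²: AB² = 68, AC² = 73, BC² = 221.
Since BC² = 221 ≥ 73 + 68 = 141, the angle opposite BC is not acute, so the smallest enclosing circle has BC as diameter.
Centre = midpoint of BC = (0.5, -1), r² = 221/4 = 55.25.
Diameter = 2r = 2√(55.25) ≈ 14.866.

14.866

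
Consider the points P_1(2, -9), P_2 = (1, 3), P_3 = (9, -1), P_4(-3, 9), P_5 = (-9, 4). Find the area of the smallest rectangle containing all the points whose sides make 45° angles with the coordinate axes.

In coordinates u = x + y, v = x − y the rectangle is axis-aligned; the map (x,y)→(u,v) scales areas by 2.
u-values: -7, 4, 8, 6, -5; range = 8 − (-7) = 15.
v-values: 11, -2, 10, -12, -13; range = 11 − (-13) = 24.
Area = (15 × 24) / 2 = 180.

180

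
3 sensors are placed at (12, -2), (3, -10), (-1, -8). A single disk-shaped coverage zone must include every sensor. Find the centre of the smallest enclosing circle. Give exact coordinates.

Call the three points A, B, C in the order given.
Side lengths²: AB² = 145, AC² = 205, BC² = 20.
Since AC² = 205 ≥ 145 + 20 = 165, the angle opposite AC is not acute, so the smallest enclosing circle has AC as diameter.
Centre = midpoint of AC = (5.5, -5), r² = 205/4 = 51.25.
Centre = (5.5, -5).

(5.5, -5)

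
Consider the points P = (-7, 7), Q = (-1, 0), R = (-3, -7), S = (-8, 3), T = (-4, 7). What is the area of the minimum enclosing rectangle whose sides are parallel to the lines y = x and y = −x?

117

In coordinates u = x + y, v = x − y the rectangle is axis-aligned; the map (x,y)→(u,v) scales areas by 2.
u-values: 0, -1, -10, -5, 3; range = 3 − (-10) = 13.
v-values: -14, -1, 4, -11, -11; range = 4 − (-14) = 18.
Area = (13 × 18) / 2 = 117.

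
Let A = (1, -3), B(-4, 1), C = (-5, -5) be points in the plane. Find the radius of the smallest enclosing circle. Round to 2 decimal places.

Side lengths²: AB² = 41, AC² = 40, BC² = 37.
Since AB² = 41 < 40 + 37 = 77, the triangle is acute, so the smallest enclosing circle is the circumcircle.
Circumcentre = (-87/34, -79/34), r² = 7585/578.
r = √(7585/578) ≈ 3.62.

3.62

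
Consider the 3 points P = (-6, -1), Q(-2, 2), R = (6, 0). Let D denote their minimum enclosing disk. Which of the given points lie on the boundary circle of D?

Side lengths²: PQ² = 25, PR² = 145, QR² = 68.
Since PR² = 145 ≥ 68 + 25 = 93, the angle opposite PR is not acute, so the smallest enclosing circle has PR as diameter.
Centre = midpoint of PR = (0, -0.5), r² = 145/4 = 36.25.
The points at distance exactly r from the centre are P, R — 2 points.

P, R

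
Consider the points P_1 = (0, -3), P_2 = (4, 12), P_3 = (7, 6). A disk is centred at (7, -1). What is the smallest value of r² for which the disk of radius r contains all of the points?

178

The required radius is the distance from (7, -1) to the farthest point.
Squared distances: 53, 178, 49.
Maximum is 178, attained at P_2.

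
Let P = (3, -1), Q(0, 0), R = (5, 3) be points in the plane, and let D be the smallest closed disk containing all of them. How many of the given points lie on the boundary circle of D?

Side lengths²: PQ² = 10, PR² = 20, QR² = 34.
Since QR² = 34 ≥ 20 + 10 = 30, the angle opposite QR is not acute, so the smallest enclosing circle has QR as diameter.
Centre = midpoint of QR = (2.5, 1.5), r² = 34/4 = 8.5.
The points at distance exactly r from the centre are Q, R — 2 points.

2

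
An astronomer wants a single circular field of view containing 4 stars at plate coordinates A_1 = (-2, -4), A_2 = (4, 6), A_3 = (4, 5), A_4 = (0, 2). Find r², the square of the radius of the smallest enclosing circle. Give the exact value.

34

A smallest enclosing disk is always determined by at most three of the input points on its boundary.
The farthest pair is A_1–A_2 with squared distance 136. The circle on this segment as diameter has centre (1, 1) and r² = 136/4 = 34.
Check A_3: distance² to centre = 25 ≤ 34, so it lies inside.
All remaining points lie in this disk, and no smaller disk contains both endpoints, so this is the minimum enclosing circle.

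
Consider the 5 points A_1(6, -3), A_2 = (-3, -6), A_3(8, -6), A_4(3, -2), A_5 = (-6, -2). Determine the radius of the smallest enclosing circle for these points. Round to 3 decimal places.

7.280

A smallest enclosing disk is always determined by at most three of the input points on its boundary.
The farthest pair is A_3–A_5 with squared distance 212. The circle on this segment as diameter has centre (1, -4) and r² = 212/4 = 53.
Check A_1: distance² to centre = 26 ≤ 53, so it lies inside.
All remaining points lie in this disk, and no smaller disk contains both endpoints, so this is the minimum enclosing circle.
r = √53 ≈ 7.280.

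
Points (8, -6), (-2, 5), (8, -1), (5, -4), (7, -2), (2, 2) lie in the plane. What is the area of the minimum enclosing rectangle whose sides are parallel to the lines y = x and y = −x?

In coordinates u = x + y, v = x − y the rectangle is axis-aligned; the map (x,y)→(u,v) scales areas by 2.
u-values: 2, 3, 7, 1, 5, 4; range = 7 − 1 = 6.
v-values: 14, -7, 9, 9, 9, 0; range = 14 − (-7) = 21.
Area = (6 × 21) / 2 = 63.

63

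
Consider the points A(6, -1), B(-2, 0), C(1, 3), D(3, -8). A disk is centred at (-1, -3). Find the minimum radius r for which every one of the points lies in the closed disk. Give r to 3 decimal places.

The required radius is the distance from (-1, -3) to the farthest point.
Squared distances: 53, 10, 40, 41.
Maximum is 53, attained at A.
r = √53 ≈ 7.280.

7.280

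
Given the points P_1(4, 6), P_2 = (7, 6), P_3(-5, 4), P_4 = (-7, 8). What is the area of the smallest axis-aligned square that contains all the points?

196

The bounding box has width 14 and height 4.
An axis-aligned square enclosing the set must have side ≥ max(width, height).
So the minimum side is max(14, 4) = 14.
Area = 14² = 196.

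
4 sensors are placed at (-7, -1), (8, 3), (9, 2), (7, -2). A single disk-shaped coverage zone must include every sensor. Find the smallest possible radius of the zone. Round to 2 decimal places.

By Welzl's lemma the MEC is supported by two points (diametrically opposite) or three points (on a circumcircle).
The farthest pair is (-7, -1)–(9, 2) with squared distance 265. The circle on this segment as diameter has centre (1, 0.5) and r² = 265/4 = 66.25.
Check (8, 3): distance² to centre = 55.25 ≤ 66.25, so it lies inside.
All remaining points lie in this disk, and no smaller disk contains both endpoints, so this is the minimum enclosing circle.
r = √(66.25) ≈ 8.14.

8.14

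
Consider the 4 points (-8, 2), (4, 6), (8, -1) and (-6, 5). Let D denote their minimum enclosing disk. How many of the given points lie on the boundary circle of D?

2

A smallest enclosing disk is always determined by at most three of the input points on its boundary.
The farthest pair is (-8, 2)–(8, -1) with squared distance 265. The circle on this segment as diameter has centre (0, 0.5) and r² = 265/4 = 66.25.
Check (4, 6): distance² to centre = 46.25 ≤ 66.25, so it lies inside.
All remaining points lie in this disk, and no smaller disk contains both endpoints, so this is the minimum enclosing circle.
The points at distance exactly r from the centre are (-8, 2), (8, -1) — 2 points.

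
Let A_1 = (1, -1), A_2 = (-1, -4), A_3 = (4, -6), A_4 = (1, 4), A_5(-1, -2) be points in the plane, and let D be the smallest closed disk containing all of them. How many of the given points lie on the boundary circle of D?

The farthest pair is A_3–A_4 with squared distance 109. The circle on this segment as diameter has centre (2.5, -1) and r² = 109/4 = 27.25.
Check A_1: distance² to centre = 2.25 ≤ 27.25, so it lies inside.
All remaining points lie in this disk, and no smaller disk contains both endpoints, so this is the minimum enclosing circle.
The points at distance exactly r from the centre are A_3, A_4 — 2 points.

2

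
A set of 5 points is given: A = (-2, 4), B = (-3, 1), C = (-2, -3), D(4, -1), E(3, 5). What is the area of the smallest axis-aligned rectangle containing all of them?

x ranges over [-3, 4], width 7.
y ranges over [-3, 5], height 8.
Area = 7 × 8 = 56.

56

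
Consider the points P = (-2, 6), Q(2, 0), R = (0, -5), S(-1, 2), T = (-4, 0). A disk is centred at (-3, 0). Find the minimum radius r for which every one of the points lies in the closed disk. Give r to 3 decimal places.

The required radius is the distance from (-3, 0) to the farthest point.
Squared distances: 37, 25, 34, 8, 1.
Maximum is 37, attained at P.
r = √37 ≈ 6.083.

6.083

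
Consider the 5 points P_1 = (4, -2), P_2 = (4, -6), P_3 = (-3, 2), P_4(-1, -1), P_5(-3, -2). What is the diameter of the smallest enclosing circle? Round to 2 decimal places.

The minimum enclosing circle of a finite set is fixed by two of the points (as a diameter) or three (as a circumcircle).
The farthest pair is P_2–P_3 with squared distance 113. The circle on this segment as diameter has centre (0.5, -2) and r² = 113/4 = 28.25.
Check P_1: distance² to centre = 12.25 ≤ 28.25, so it lies inside.
All remaining points lie in this disk, and no smaller disk contains both endpoints, so this is the minimum enclosing circle.
Diameter = 2r = 2√(28.25) ≈ 10.63.

10.63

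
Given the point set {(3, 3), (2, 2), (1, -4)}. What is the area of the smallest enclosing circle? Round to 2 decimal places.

Call the three points A, B, C in the order given.
Side lengths²: AB² = 2, AC² = 53, BC² = 37.
Since AC² = 53 ≥ 37 + 2 = 39, the angle opposite AC is not acute, so the smallest enclosing circle has AC as diameter.
Centre = midpoint of AC = (2, -0.5), r² = 53/4 = 13.25.
Area = π·r² = π·13.25 ≈ 41.63.

41.63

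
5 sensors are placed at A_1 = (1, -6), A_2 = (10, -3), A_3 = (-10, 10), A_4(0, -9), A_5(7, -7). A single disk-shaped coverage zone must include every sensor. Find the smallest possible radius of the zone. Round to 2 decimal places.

12.05

A smallest enclosing disk is always determined by at most three of the input points on its boundary.
The minimum enclosing circle is determined by three boundary points: A_2, A_3, A_5.
Their circumcentre is (-13/14, 29/14) with r² = 14225/98.
The farthest remaining point A_4 is at distance² 12097/98 ≤ 14225/98.
r = √(14225/98) ≈ 12.05.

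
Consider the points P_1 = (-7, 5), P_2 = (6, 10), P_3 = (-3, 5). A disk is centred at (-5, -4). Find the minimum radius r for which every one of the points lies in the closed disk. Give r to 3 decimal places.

The required radius is the distance from (-5, -4) to the farthest point.
Squared distances: 85, 317, 85.
Maximum is 317, attained at P_2.
r = √317 ≈ 17.804.

17.804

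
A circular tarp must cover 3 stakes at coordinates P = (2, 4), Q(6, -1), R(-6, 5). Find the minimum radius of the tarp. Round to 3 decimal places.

6.708

Side lengths²: PQ² = 41, PR² = 65, QR² = 180.
Since QR² = 180 ≥ 65 + 41 = 106, the angle opposite QR is not acute, so the smallest enclosing circle has QR as diameter.
Centre = midpoint of QR = (0, 2), r² = 180/4 = 45.
r = √45 ≈ 6.708.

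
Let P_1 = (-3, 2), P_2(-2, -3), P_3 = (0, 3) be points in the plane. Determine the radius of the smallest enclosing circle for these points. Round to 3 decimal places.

Side lengths²: P_1P_2² = 26, P_1P_3² = 10, P_2P_3² = 40.
Since P_2P_3² = 40 ≥ 26 + 10 = 36, the angle opposite P_2P_3 is not acute, so the smallest enclosing circle has P_2P_3 as diameter.
Centre = midpoint of P_2P_3 = (-1, 0), r² = 40/4 = 10.
r = √10 ≈ 3.162.

3.162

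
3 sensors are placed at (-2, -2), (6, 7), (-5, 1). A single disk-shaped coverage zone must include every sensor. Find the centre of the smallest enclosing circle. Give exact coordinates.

Call the three points A, B, C in the order given.
Side lengths²: AB² = 145, AC² = 18, BC² = 157.
Since BC² = 157 < 145 + 18 = 163, the triangle is acute, so the smallest enclosing circle is the circumcircle.
Circumcentre = (23/34, 125/34), r² = 22765/578.
Centre = (23/34, 125/34).

(23/34, 125/34)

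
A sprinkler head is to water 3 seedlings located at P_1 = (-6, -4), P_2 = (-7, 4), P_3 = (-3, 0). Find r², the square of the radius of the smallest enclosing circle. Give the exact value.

16.25

Side lengths²: P_1P_2² = 65, P_1P_3² = 25, P_2P_3² = 32.
Since P_1P_2² = 65 ≥ 32 + 25 = 57, the angle opposite P_1P_2 is not acute, so the smallest enclosing circle has P_1P_2 as diameter.
Centre = midpoint of P_1P_2 = (-6.5, 0), r² = 65/4 = 16.25.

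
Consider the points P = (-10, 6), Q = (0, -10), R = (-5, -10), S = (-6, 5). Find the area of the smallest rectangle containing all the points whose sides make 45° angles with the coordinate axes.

In coordinates u = x + y, v = x − y the rectangle is axis-aligned; the map (x,y)→(u,v) scales areas by 2.
u-values: -4, -10, -15, -1; range = -1 − (-15) = 14.
v-values: -16, 10, 5, -11; range = 10 − (-16) = 26.
Area = (14 × 26) / 2 = 182.

182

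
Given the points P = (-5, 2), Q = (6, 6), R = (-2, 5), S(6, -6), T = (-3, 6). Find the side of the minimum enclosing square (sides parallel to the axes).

12

The bounding box has width 11 and height 12.
An axis-aligned square enclosing the set must have side ≥ max(width, height).
So the minimum side is max(11, 12) = 12.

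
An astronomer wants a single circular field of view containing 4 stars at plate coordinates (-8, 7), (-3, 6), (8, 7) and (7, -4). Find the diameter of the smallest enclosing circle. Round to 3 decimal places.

18.678

A smallest enclosing disk is always determined by at most three of the input points on its boundary.
The minimum enclosing circle is determined by three boundary points: (-8, 7), (8, 7), (7, -4).
Their circumcentre is (0, 24/11) with r² = 10553/121.
The farthest remaining point (-3, 6) is at distance² 2853/121 ≤ 10553/121.
Diameter = 2r = 2√(10553/121) ≈ 18.678.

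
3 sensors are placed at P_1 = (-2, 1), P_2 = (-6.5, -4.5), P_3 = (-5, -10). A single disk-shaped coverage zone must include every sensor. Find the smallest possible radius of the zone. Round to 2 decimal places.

5.70

Side lengths²: P_1P_2² = 50.5, P_1P_3² = 130, P_2P_3² = 32.5.
Since P_1P_3² = 130 ≥ 50.5 + 32.5 = 83, the angle opposite P_1P_3 is not acute, so the smallest enclosing circle has P_1P_3 as diameter.
Centre = midpoint of P_1P_3 = (-3.5, -4.5), r² = 130/4 = 32.5.
r = √(32.5) ≈ 5.70.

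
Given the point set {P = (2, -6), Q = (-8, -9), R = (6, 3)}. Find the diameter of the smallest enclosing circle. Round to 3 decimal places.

18.439

Side lengths²: PQ² = 109, PR² = 97, QR² = 340.
Since QR² = 340 ≥ 109 + 97 = 206, the angle opposite QR is not acute, so the smallest enclosing circle has QR as diameter.
Centre = midpoint of QR = (-1, -3), r² = 340/4 = 85.
Diameter = 2r = 2√85 ≈ 18.439.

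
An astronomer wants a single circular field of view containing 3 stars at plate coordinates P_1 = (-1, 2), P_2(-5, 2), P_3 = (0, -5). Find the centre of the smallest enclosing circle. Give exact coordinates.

(-2.5, -1.5)

Side lengths²: P_1P_2² = 16, P_1P_3² = 50, P_2P_3² = 74.
Since P_2P_3² = 74 ≥ 50 + 16 = 66, the angle opposite P_2P_3 is not acute, so the smallest enclosing circle has P_2P_3 as diameter.
Centre = midpoint of P_2P_3 = (-2.5, -1.5), r² = 74/4 = 18.5.
Centre = (-2.5, -1.5).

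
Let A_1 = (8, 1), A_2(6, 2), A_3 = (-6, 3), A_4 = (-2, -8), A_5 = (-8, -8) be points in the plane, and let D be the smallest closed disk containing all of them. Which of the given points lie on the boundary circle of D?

A_1, A_5

By Welzl's lemma the MEC is supported by two points (diametrically opposite) or three points (on a circumcircle).
The farthest pair is A_1–A_5 with squared distance 337. The circle on this segment as diameter has centre (0, -3.5) and r² = 337/4 = 84.25.
Check A_2: distance² to centre = 66.25 ≤ 84.25, so it lies inside.
All remaining points lie in this disk, and no smaller disk contains both endpoints, so this is the minimum enclosing circle.
The points at distance exactly r from the centre are A_1, A_5 — 2 points.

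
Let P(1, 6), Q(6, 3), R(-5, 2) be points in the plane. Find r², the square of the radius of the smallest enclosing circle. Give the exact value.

Side lengths²: PQ² = 34, PR² = 52, QR² = 122.
Since QR² = 122 ≥ 52 + 34 = 86, the angle opposite QR is not acute, so the smallest enclosing circle has QR as diameter.
Centre = midpoint of QR = (0.5, 2.5), r² = 122/4 = 30.5.

30.5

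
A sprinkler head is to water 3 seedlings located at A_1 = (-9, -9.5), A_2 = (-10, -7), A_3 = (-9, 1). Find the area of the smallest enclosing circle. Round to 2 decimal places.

Side lengths²: A_1A_2² = 7.25, A_1A_3² = 110.25, A_2A_3² = 65.
Since A_1A_3² = 110.25 ≥ 65 + 7.25 = 72.25, the angle opposite A_1A_3 is not acute, so the smallest enclosing circle has A_1A_3 as diameter.
Centre = midpoint of A_1A_3 = (-9, -4.25), r² = 110.25/4 = 27.5625.
Area = π·r² = π·27.5625 ≈ 86.59.

86.59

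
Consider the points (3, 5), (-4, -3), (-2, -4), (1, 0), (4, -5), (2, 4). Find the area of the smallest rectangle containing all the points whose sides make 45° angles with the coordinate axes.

82.5

In coordinates u = x + y, v = x − y the rectangle is axis-aligned; the map (x,y)→(u,v) scales areas by 2.
u-values: 8, -7, -6, 1, -1, 6; range = 8 − (-7) = 15.
v-values: -2, -1, 2, 1, 9, -2; range = 9 − (-2) = 11.
Area = (15 × 11) / 2 = 82.5.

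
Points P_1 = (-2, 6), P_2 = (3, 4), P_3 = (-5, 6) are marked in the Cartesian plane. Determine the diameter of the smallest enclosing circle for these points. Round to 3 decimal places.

8.246

Side lengths²: P_1P_2² = 29, P_1P_3² = 9, P_2P_3² = 68.
Since P_2P_3² = 68 ≥ 29 + 9 = 38, the angle opposite P_2P_3 is not acute, so the smallest enclosing circle has P_2P_3 as diameter.
Centre = midpoint of P_2P_3 = (-1, 5), r² = 68/4 = 17.
Diameter = 2r = 2√17 ≈ 8.246.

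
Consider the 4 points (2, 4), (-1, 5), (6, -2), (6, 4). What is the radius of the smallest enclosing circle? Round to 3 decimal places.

4.950

By Welzl's lemma the MEC is supported by two points (diametrically opposite) or three points (on a circumcircle).
The farthest pair is (-1, 5)–(6, -2) with squared distance 98. The circle on this segment as diameter has centre (2.5, 1.5) and r² = 98/4 = 24.5.
Check (2, 4): distance² to centre = 6.5 ≤ 24.5, so it lies inside.
All remaining points lie in this disk, and no smaller disk contains both endpoints, so this is the minimum enclosing circle.
r = √(24.5) ≈ 4.950.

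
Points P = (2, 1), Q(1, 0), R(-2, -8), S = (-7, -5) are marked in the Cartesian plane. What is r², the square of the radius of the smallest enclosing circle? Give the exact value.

By Welzl's lemma the MEC is supported by two points (diametrically opposite) or three points (on a circumcircle).
The minimum enclosing circle is determined by three boundary points: P, R, S.
Their circumcentre is (-81/38, -97/38) with r² = 21437/722.
The farthest remaining point Q is at distance² 11785/722 ≤ 21437/722.

21437/722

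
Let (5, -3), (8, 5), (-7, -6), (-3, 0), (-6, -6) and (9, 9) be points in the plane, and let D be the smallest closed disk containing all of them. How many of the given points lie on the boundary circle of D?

2

By Welzl's lemma the MEC is supported by two points (diametrically opposite) or three points (on a circumcircle).
The farthest pair is (-7, -6)–(9, 9) with squared distance 481. The circle on this segment as diameter has centre (1, 1.5) and r² = 481/4 = 120.25.
Check (5, -3): distance² to centre = 36.25 ≤ 120.25, so it lies inside.
All remaining points lie in this disk, and no smaller disk contains both endpoints, so this is the minimum enclosing circle.
The points at distance exactly r from the centre are (-7, -6), (9, 9) — 2 points.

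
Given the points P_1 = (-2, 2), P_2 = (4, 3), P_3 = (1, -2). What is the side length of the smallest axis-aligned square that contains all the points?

6

The bounding box has width 6 and height 5.
An axis-aligned square enclosing the set must have side ≥ max(width, height).
So the minimum side is max(6, 5) = 6.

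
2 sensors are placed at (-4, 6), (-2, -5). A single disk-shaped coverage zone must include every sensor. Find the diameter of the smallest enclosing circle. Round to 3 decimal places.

The smallest circle enclosing two points has them as diameter endpoints.
Centre = midpoint = (-3, 0.5); r² = |(-4, 6)−(-2, -5)|²/4 = 125/4 = 31.25.
Diameter = 2r = 2√(31.25) ≈ 11.180.

11.180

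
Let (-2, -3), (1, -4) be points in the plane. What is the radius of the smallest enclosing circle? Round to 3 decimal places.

The smallest circle enclosing two points has them as diameter endpoints.
Centre = midpoint = (-0.5, -3.5); r² = |(-2, -3)−(1, -4)|²/4 = 10/4 = 2.5.
r = √(2.5) ≈ 1.581.

1.581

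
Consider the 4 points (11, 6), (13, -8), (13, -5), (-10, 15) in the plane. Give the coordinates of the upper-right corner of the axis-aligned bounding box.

x-range [-10, 13], y-range [-8, 15].
The upper-right corner is (13, 15).

(13, 15)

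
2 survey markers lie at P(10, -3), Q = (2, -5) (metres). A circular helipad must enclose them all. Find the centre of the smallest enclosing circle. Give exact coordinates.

(6, -4)

The smallest circle enclosing two points has them as diameter endpoints.
Centre = midpoint = (6, -4); r² = |PQ|²/4 = 68/4 = 17.
Centre = (6, -4).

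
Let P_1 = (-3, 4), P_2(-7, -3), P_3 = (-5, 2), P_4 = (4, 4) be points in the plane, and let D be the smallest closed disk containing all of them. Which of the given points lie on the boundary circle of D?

The farthest pair is P_2–P_4 with squared distance 170. The circle on this segment as diameter has centre (-1.5, 0.5) and r² = 170/4 = 42.5.
Check P_1: distance² to centre = 14.5 ≤ 42.5, so it lies inside.
All remaining points lie in this disk, and no smaller disk contains both endpoints, so this is the minimum enclosing circle.
The points at distance exactly r from the centre are P_2, P_4 — 2 points.

P_2, P_4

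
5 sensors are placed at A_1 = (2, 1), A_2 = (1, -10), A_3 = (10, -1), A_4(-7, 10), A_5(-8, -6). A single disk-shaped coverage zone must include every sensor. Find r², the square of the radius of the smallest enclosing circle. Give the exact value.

5945/49

A smallest enclosing disk is always determined by at most three of the input points on its boundary.
The minimum enclosing circle is determined by three boundary points: A_2, A_3, A_4.
Their circumcentre is (-6/7, 6/7) with r² = 5945/49.
The farthest remaining point A_5 is at distance² 4804/49 ≤ 5945/49.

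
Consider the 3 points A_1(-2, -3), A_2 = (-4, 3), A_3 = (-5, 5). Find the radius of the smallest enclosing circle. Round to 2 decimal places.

Side lengths²: A_1A_2² = 40, A_1A_3² = 73, A_2A_3² = 5.
Since A_1A_3² = 73 ≥ 40 + 5 = 45, the angle opposite A_1A_3 is not acute, so the smallest enclosing circle has A_1A_3 as diameter.
Centre = midpoint of A_1A_3 = (-3.5, 1), r² = 73/4 = 18.25.
r = √(18.25) ≈ 4.27.

4.27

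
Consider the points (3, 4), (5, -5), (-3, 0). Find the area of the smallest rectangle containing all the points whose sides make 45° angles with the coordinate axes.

65

In coordinates u = x + y, v = x − y the rectangle is axis-aligned; the map (x,y)→(u,v) scales areas by 2.
u-values: 7, 0, -3; range = 7 − (-3) = 10.
v-values: -1, 10, -3; range = 10 − (-3) = 13.
Area = (10 × 13) / 2 = 65.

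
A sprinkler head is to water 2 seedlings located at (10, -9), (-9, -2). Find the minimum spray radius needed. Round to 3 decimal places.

10.124

The smallest circle enclosing two points has them as diameter endpoints.
Centre = midpoint = (0.5, -5.5); r² = |(10, -9)−(-9, -2)|²/4 = 410/4 = 102.5.
r = √(102.5) ≈ 10.124.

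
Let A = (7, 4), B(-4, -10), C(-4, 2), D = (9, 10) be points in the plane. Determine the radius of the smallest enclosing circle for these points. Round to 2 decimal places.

11.93

A smallest enclosing disk is always determined by at most three of the input points on its boundary.
The farthest pair is B–D with squared distance 569. The circle on this segment as diameter has centre (2.5, 0) and r² = 569/4 = 142.25.
Check A: distance² to centre = 36.25 ≤ 142.25, so it lies inside.
All remaining points lie in this disk, and no smaller disk contains both endpoints, so this is the minimum enclosing circle.
r = √(142.25) ≈ 11.93.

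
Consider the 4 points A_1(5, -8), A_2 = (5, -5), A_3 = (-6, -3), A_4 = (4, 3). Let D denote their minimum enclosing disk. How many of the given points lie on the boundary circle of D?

3

By Welzl's lemma the MEC is supported by two points (diametrically opposite) or three points (on a circumcircle).
The minimum enclosing circle is determined by three boundary points: A_1, A_3, A_4.
Their circumcentre is (41/58, -165/58) with r² = 75701/1682.
The farthest remaining point A_2 is at distance² 38813/1682 ≤ 75701/1682.
The points at distance exactly r from the centre are A_1, A_3, A_4 — 3 points.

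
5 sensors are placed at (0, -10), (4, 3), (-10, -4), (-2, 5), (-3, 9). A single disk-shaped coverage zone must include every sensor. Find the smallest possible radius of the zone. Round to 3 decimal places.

The farthest pair is (0, -10)–(-3, 9) with squared distance 370. The circle on this segment as diameter has centre (-1.5, -0.5) and r² = 370/4 = 92.5.
Check (4, 3): distance² to centre = 42.5 ≤ 92.5, so it lies inside.
All remaining points lie in this disk, and no smaller disk contains both endpoints, so this is the minimum enclosing circle.
r = √(92.5) ≈ 9.618.

9.618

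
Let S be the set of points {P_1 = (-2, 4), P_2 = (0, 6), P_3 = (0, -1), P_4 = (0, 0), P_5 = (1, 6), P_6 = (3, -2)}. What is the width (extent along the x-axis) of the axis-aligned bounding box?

max x = 3, min x = -2, so width = 5.

5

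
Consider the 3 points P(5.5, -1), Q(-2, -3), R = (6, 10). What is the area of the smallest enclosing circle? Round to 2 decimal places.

183.00

Side lengths²: PQ² = 60.25, PR² = 121.25, QR² = 233.
Since QR² = 233 ≥ 121.25 + 60.25 = 181.5, the angle opposite QR is not acute, so the smallest enclosing circle has QR as diameter.
Centre = midpoint of QR = (2, 3.5), r² = 233/4 = 58.25.
Area = π·r² = π·58.25 ≈ 183.00.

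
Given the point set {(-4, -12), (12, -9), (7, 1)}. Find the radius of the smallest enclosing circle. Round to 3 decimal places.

8.855

Call the three points A, B, C in the order given.
Side lengths²: AB² = 265, AC² = 290, BC² = 125.
Since AC² = 290 < 265 + 125 = 390, the triangle is acute, so the smallest enclosing circle is the circumcircle.
Circumcentre = (47/14, -99/14), r² = 7685/98.
r = √(7685/98) ≈ 8.855.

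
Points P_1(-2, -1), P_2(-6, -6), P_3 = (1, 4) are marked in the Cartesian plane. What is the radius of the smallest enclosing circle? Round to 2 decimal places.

6.10

Side lengths²: P_1P_2² = 41, P_1P_3² = 34, P_2P_3² = 149.
Since P_2P_3² = 149 ≥ 41 + 34 = 75, the angle opposite P_2P_3 is not acute, so the smallest enclosing circle has P_2P_3 as diameter.
Centre = midpoint of P_2P_3 = (-2.5, -1), r² = 149/4 = 37.25.
r = √(37.25) ≈ 6.10.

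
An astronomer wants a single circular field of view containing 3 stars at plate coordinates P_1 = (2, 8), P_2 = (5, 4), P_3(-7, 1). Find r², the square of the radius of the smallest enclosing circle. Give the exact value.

27625/722

Side lengths²: P_1P_2² = 25, P_1P_3² = 130, P_2P_3² = 153.
Since P_2P_3² = 153 < 130 + 25 = 155, the triangle is acute, so the smallest enclosing circle is the circumcircle.
Circumcentre = (-39/38, 99/38), r² = 27625/722.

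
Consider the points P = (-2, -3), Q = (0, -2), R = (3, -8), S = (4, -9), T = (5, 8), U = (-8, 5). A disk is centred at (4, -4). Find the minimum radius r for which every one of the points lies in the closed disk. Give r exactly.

The required radius is the distance from (4, -4) to the farthest point.
Squared distances: 37, 20, 17, 25, 145, 225.
Maximum is 225, attained at U.
r = √225 = 15.

15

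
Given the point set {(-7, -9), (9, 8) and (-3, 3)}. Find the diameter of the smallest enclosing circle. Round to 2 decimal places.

23.35

Call the three points A, B, C in the order given.
Side lengths²: AB² = 545, AC² = 160, BC² = 169.
Since AB² = 545 ≥ 169 + 160 = 329, the angle opposite AB is not acute, so the smallest enclosing circle has AB as diameter.
Centre = midpoint of AB = (1, -0.5), r² = 545/4 = 136.25.
Diameter = 2r = 2√(136.25) ≈ 23.35.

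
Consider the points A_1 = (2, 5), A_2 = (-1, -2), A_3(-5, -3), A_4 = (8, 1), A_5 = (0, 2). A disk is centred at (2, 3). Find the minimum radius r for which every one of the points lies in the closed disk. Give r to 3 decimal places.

9.220

The required radius is the distance from (2, 3) to the farthest point.
Squared distances: 4, 34, 85, 40, 5.
Maximum is 85, attained at A_3.
r = √85 ≈ 9.220.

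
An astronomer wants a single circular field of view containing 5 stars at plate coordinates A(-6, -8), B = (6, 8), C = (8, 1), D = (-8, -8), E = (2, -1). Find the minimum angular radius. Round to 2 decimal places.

By Welzl's lemma the MEC is supported by two points (diametrically opposite) or three points (on a circumcircle).
The farthest pair is B–D with squared distance 452. The circle on this segment as diameter has centre (-1, 0) and r² = 452/4 = 113.
Check A: distance² to centre = 89 ≤ 113, so it lies inside.
All remaining points lie in this disk, and no smaller disk contains both endpoints, so this is the minimum enclosing circle.
r = √113 ≈ 10.63.

10.63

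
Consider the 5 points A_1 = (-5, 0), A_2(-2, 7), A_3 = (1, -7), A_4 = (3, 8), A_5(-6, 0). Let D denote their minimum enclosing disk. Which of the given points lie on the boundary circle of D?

The minimum enclosing circle of a finite set is fixed by two of the points (as a diameter) or three (as a circumcircle).
The minimum enclosing circle is determined by three boundary points: A_3, A_4, A_5.
Their circumcentre is (53/34, 19/34) with r² = 33205/578.
The farthest remaining point A_2 is at distance² 31301/578 ≤ 33205/578.
The points at distance exactly r from the centre are A_3, A_4, A_5 — 3 points.

A_3, A_4, A_5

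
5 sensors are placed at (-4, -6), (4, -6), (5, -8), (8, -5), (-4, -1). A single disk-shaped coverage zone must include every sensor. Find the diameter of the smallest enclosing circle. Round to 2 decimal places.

By Welzl's lemma the MEC is supported by two points (diametrically opposite) or three points (on a circumcircle).
The minimum enclosing circle is determined by three boundary points: (-4, -6), (8, -5), (-4, -1).
Their circumcentre is (11/6, -3.5) with r² = 725/18.
The farthest remaining point (5, -8) is at distance² 545/18 ≤ 725/18.
Diameter = 2r = 2√(725/18) ≈ 12.69.

12.69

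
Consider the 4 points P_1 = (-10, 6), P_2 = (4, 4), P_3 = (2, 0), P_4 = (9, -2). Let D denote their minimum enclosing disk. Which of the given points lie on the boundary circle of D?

P_1, P_4

By Welzl's lemma the MEC is supported by two points (diametrically opposite) or three points (on a circumcircle).
The farthest pair is P_1–P_4 with squared distance 425. The circle on this segment as diameter has centre (-0.5, 2) and r² = 425/4 = 106.25.
Check P_2: distance² to centre = 24.25 ≤ 106.25, so it lies inside.
All remaining points lie in this disk, and no smaller disk contains both endpoints, so this is the minimum enclosing circle.
The points at distance exactly r from the centre are P_1, P_4 — 2 points.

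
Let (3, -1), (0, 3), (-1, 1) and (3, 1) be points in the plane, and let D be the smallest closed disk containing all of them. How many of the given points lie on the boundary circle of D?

3

By Welzl's lemma the MEC is supported by two points (diametrically opposite) or three points (on a circumcircle).
The farthest pair is (3, -1)–(0, 3) with squared distance 25. The circle on this segment as diameter has centre (1.5, 1) and r² = 25/4 = 6.25.
Check (-1, 1): distance² to centre = 6.25 ≤ 6.25, so it lies inside.
All remaining points lie in this disk, and no smaller disk contains both endpoints, so this is the minimum enclosing circle.
The points at distance exactly r from the centre are (3, -1), (0, 3), (-1, 1) — 3 points.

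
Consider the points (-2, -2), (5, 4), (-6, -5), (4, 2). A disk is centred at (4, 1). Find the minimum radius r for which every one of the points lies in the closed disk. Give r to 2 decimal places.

The required radius is the distance from (4, 1) to the farthest point.
Squared distances: 45, 10, 136, 1.
Maximum is 136, attained at (-6, -5).
r = √136 ≈ 11.66.

11.66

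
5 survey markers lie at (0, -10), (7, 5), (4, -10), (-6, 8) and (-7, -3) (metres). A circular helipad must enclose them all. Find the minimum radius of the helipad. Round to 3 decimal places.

10.296

The farthest pair is (4, -10)–(-6, 8) with squared distance 424. The circle on this segment as diameter has centre (-1, -1) and r² = 424/4 = 106.
Check (0, -10): distance² to centre = 82 ≤ 106, so it lies inside.
All remaining points lie in this disk, and no smaller disk contains both endpoints, so this is the minimum enclosing circle.
r = √106 ≈ 10.296.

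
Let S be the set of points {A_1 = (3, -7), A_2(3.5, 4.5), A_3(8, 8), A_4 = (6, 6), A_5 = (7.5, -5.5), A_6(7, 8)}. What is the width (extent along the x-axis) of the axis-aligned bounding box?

max x = 8, min x = 3, so width = 5.

5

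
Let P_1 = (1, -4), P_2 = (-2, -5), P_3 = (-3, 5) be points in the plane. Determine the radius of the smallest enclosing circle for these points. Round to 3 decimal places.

5.048

Side lengths²: P_1P_2² = 10, P_1P_3² = 97, P_2P_3² = 101.
Since P_2P_3² = 101 < 97 + 10 = 107, the triangle is acute, so the smallest enclosing circle is the circumcircle.
Circumcentre = (-125/62, 3/62), r² = 48985/1922.
r = √(48985/1922) ≈ 5.048.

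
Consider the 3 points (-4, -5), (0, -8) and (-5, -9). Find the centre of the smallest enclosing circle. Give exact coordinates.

Call the three points A, B, C in the order given.
Side lengths²: AB² = 25, AC² = 17, BC² = 26.
Since BC² = 26 < 25 + 17 = 42, the triangle is acute, so the smallest enclosing circle is the circumcircle.
Circumcentre = (-103/38, -283/38), r² = 5525/722.
Centre = (-103/38, -283/38).

(-103/38, -283/38)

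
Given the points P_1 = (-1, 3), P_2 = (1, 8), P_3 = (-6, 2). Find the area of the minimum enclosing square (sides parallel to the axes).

49

The bounding box has width 7 and height 6.
An axis-aligned square enclosing the set must have side ≥ max(width, height).
So the minimum side is max(7, 6) = 7.
Area = 7² = 49.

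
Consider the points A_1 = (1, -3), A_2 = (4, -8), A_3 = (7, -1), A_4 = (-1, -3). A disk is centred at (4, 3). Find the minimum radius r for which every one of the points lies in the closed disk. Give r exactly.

The required radius is the distance from (4, 3) to the farthest point.
Squared distances: 45, 121, 25, 61.
Maximum is 121, attained at A_2.
r = √121 = 11.

11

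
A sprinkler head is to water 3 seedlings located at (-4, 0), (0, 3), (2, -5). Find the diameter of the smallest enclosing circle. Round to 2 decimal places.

Call the three points A, B, C in the order given.
Side lengths²: AB² = 25, AC² = 61, BC² = 68.
Since BC² = 68 < 61 + 25 = 86, the triangle is acute, so the smallest enclosing circle is the circumcircle.
Circumcentre = (1/19, -47/38), r² = 25925/1444.
Diameter = 2r = 2√(25925/1444) ≈ 8.47.

8.47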